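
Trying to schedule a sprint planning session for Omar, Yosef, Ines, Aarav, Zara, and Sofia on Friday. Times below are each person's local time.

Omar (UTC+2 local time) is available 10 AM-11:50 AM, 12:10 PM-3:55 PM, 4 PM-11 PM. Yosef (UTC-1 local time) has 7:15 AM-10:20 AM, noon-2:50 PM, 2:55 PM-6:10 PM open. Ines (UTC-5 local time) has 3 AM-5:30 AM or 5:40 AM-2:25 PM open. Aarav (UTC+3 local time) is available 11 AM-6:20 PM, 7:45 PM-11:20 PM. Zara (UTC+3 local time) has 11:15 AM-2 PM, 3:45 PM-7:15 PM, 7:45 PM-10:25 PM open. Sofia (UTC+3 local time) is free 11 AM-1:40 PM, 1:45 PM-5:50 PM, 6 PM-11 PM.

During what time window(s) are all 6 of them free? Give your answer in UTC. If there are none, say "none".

08:15-09:50, 10:10-10:30, 10:45-11:00, 13:00-13:55, 14:00-14:50, 15:00-15:20, 16:45-19:10

Omar in UTC: 08:00-09:50, 10:10-13:55, 14:00-21:00 (subtract 2h to convert from UTC+2).
Yosef in UTC: 08:15-11:20, 13:00-15:50, 15:55-19:10 (add 1h to convert from UTC-1).
Ines in UTC: 08:00-10:30, 10:40-19:25 (add 5h to convert from UTC-5).
Aarav in UTC: 08:00-15:20, 16:45-20:20 (subtract 3h to convert from UTC+3).
Zara in UTC: 08:15-11:00, 12:45-16:15, 16:45-19:25 (subtract 3h to convert from UTC+3).
Sofia in UTC: 08:00-10:40, 10:45-14:50, 15:00-20:00 (subtract 3h to convert from UTC+3).
Omar ∩ Yosef: 08:15-09:50, 10:10-11:20, 13:00-13:55, 14:00-15:50, 15:55-19:10.
Omar ∩ Yosef ∩ Ines: 08:15-09:50, 10:10-10:30, 10:40-11:20, 13:00-13:55, 14:00-15:50, 15:55-19:10.
Omar ∩ Yosef ∩ Ines ∩ Aarav: 08:15-09:50, 10:10-10:30, 10:40-11:20, 13:00-13:55, 14:00-15:20, 16:45-19:10.
Omar ∩ Yosef ∩ Ines ∩ Aarav ∩ Zara: 08:15-09:50, 10:10-10:30, 10:40-11:00, 13:00-13:55, 14:00-15:20, 16:45-19:10.
Omar ∩ Yosef ∩ Ines ∩ Aarav ∩ Zara ∩ Sofia: 08:15-09:50, 10:10-10:30, 10:45-11:00, 13:00-13:55, 14:00-14:50, 15:00-15:20, 16:45-19:10.
So the common availability across everyone is 08:15-09:50, 10:10-10:30, 10:45-11:00, 13:00-13:55, 14:00-14:50, 15:00-15:20, 16:45-19:10.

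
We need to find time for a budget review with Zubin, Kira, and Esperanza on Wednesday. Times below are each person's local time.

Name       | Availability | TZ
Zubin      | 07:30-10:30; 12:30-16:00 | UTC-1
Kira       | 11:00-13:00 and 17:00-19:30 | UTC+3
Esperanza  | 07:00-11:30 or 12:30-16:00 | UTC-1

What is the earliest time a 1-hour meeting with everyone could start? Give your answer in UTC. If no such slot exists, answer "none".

08:30

Zubin in UTC: 08:30-11:30, 13:30-17:00 (add 1h to convert from UTC-1).
Kira in UTC: 08:00-10:00, 14:00-16:30 (subtract 3h to convert from UTC+3).
Esperanza in UTC: 08:00-12:30, 13:30-17:00 (add 1h to convert from UTC-1).
Zubin ∩ Kira: 08:30-10:00, 14:00-16:30.
Zubin ∩ Kira ∩ Esperanza: 08:30-10:00, 14:00-16:30.
So the common availability across everyone is 08:30-10:00, 14:00-16:30.
The first common window of at least 60 minutes is 08:30-10:00, so the earliest start is 08:30.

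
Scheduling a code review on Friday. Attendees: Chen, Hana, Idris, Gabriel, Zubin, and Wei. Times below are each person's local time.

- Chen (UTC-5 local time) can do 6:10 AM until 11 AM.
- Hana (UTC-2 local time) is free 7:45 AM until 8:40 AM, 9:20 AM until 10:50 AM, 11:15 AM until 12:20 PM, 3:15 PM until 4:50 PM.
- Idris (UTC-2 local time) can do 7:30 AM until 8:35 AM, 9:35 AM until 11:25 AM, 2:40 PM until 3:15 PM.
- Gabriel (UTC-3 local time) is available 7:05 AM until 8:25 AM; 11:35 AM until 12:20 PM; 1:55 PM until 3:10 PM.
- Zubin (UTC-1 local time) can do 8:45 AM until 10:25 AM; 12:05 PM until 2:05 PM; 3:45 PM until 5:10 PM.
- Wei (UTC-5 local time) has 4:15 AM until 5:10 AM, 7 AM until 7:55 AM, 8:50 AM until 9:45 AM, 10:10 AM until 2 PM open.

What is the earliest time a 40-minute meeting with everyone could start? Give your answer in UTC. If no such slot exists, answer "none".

Chen in UTC: 11:10-16:00 (add 5h to convert from UTC-5).
Hana in UTC: 09:45-10:40, 11:20-12:50, 13:15-14:20, 17:15-18:50 (add 2h to convert from UTC-2).
Idris in UTC: 09:30-10:35, 11:35-13:25, 16:40-17:15 (add 2h to convert from UTC-2).
Gabriel in UTC: 10:05-11:25, 14:35-15:20, 16:55-18:10 (add 3h to convert from UTC-3).
Zubin in UTC: 09:45-11:25, 13:05-15:05, 16:45-18:10 (add 1h to convert from UTC-1).
Wei in UTC: 09:15-10:10, 12:00-12:55, 13:50-14:45, 15:10-19:00 (add 5h to convert from UTC-5).
Chen ∩ Hana: 11:20-12:50, 13:15-14:20.
Chen ∩ Hana ∩ Idris: 11:35-12:50, 13:15-13:25.
Chen ∩ Hana ∩ Idris ∩ Gabriel: ∅.
Chen ∩ Hana ∩ Idris ∩ Gabriel ∩ Zubin: ∅.
Chen ∩ Hana ∩ Idris ∩ Gabriel ∩ Zubin ∩ Wei: ∅.
There is no time when everyone is free.
No common window is at least 40 minutes long.

none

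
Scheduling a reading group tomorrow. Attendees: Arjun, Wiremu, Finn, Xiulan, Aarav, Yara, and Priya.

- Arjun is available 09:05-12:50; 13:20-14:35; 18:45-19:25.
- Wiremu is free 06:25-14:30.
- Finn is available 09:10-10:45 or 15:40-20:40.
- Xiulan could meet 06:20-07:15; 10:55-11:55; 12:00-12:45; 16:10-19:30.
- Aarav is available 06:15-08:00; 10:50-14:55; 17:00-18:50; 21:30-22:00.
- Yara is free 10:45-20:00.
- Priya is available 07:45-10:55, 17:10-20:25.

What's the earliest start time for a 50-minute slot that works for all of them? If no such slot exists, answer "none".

none

Arjun ∩ Wiremu: 09:05-12:50, 13:20-14:30.
Arjun ∩ Wiremu ∩ Finn: 09:10-10:45.
Arjun ∩ Wiremu ∩ Finn ∩ Xiulan: ∅.
Arjun ∩ Wiremu ∩ Finn ∩ Xiulan ∩ Aarav: ∅.
Arjun ∩ Wiremu ∩ Finn ∩ Xiulan ∩ Aarav ∩ Yara: ∅.
Arjun ∩ Wiremu ∩ Finn ∩ Xiulan ∩ Aarav ∩ Yara ∩ Priya: ∅.
There is no time when everyone is free.
No common window is at least 50 minutes long.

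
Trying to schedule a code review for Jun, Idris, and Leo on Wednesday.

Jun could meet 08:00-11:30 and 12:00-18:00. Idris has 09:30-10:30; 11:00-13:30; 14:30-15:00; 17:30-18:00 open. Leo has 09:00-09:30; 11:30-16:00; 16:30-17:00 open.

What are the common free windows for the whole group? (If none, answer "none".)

12:00-13:30, 14:30-15:00

Jun ∩ Idris: 09:30-10:30, 11:00-11:30, 12:00-13:30, 14:30-15:00, 17:30-18:00.
Jun ∩ Idris ∩ Leo: 12:00-13:30, 14:30-15:00.
Those are the intersection windows.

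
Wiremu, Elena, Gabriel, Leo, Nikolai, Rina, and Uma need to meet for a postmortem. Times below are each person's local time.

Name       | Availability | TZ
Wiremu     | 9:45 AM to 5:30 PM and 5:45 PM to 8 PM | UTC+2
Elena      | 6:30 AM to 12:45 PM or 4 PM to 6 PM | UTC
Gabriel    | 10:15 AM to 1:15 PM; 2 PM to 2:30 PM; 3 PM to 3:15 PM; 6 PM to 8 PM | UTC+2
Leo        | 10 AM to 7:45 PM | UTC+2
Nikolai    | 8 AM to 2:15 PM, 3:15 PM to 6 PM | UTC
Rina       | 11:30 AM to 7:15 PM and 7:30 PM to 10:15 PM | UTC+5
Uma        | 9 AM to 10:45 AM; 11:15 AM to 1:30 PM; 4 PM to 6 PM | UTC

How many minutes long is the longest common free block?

Wiremu in UTC: 07:45-15:30, 15:45-18:00 (subtract 2h to convert from UTC+2).
Elena in UTC: 06:30-12:45, 16:00-18:00.
Gabriel in UTC: 08:15-11:15, 12:00-12:30, 13:00-13:15, 16:00-18:00 (subtract 2h to convert from UTC+2).
Leo in UTC: 08:00-17:45 (subtract 2h to convert from UTC+2).
Nikolai in UTC: 08:00-14:15, 15:15-18:00.
Rina in UTC: 06:30-14:15, 14:30-17:15 (subtract 5h to convert from UTC+5).
Uma in UTC: 09:00-10:45, 11:15-13:30, 16:00-18:00.
Wiremu ∩ Elena: 07:45-12:45, 16:00-18:00.
Wiremu ∩ Elena ∩ Gabriel: 08:15-11:15, 12:00-12:30, 16:00-18:00.
Wiremu ∩ Elena ∩ Gabriel ∩ Leo: 08:15-11:15, 12:00-12:30, 16:00-17:45.
Wiremu ∩ Elena ∩ Gabriel ∩ Leo ∩ Nikolai: 08:15-11:15, 12:00-12:30, 16:00-17:45.
Wiremu ∩ Elena ∩ Gabriel ∩ Leo ∩ Nikolai ∩ Rina: 08:15-11:15, 12:00-12:30, 16:00-17:15.
Wiremu ∩ Elena ∩ Gabriel ∩ Leo ∩ Nikolai ∩ Rina ∩ Uma: 09:00-10:45, 12:00-12:30, 16:00-17:15.
Those are the intersection windows.
The longest is 09:00-10:45 at 105 minutes.

105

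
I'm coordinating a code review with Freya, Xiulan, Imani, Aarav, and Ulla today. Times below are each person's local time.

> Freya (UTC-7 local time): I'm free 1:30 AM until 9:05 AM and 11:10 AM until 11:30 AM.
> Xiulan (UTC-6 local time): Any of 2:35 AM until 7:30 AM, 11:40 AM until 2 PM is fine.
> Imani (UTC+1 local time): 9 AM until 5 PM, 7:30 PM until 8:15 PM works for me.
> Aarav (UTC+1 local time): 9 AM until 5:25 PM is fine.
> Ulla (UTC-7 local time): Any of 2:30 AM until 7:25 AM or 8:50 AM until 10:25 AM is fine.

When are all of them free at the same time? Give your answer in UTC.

Freya in UTC: 08:30-16:05, 18:10-18:30 (add 7h to convert from UTC-7).
Xiulan in UTC: 08:35-13:30, 17:40-20:00 (add 6h to convert from UTC-6).
Imani in UTC: 08:00-16:00, 18:30-19:15 (subtract 1h to convert from UTC+1).
Aarav in UTC: 08:00-16:25 (subtract 1h to convert from UTC+1).
Ulla in UTC: 09:30-14:25, 15:50-17:25 (add 7h to convert from UTC-7).
Freya ∩ Xiulan: 08:35-13:30, 18:10-18:30.
Freya ∩ Xiulan ∩ Imani: 08:35-13:30.
Freya ∩ Xiulan ∩ Imani ∩ Aarav: 08:35-13:30.
Freya ∩ Xiulan ∩ Imani ∩ Aarav ∩ Ulla: 09:30-13:30.
So the common availability across everyone is 09:30-13:30.

09:30-13:30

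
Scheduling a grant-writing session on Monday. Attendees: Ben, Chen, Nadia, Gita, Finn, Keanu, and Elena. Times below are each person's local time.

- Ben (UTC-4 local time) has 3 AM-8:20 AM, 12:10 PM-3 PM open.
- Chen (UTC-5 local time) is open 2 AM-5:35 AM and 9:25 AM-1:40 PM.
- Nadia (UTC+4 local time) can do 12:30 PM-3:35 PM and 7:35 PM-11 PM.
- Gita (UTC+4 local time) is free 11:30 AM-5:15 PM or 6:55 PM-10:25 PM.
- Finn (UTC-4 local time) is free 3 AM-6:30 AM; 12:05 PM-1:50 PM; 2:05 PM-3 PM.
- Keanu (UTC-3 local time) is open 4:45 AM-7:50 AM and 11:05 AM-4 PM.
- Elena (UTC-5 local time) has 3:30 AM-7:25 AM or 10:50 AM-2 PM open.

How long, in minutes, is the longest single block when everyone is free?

Ben in UTC: 07:00-12:20, 16:10-19:00 (add 4h to convert from UTC-4).
Chen in UTC: 07:00-10:35, 14:25-18:40 (add 5h to convert from UTC-5).
Nadia in UTC: 08:30-11:35, 15:35-19:00 (subtract 4h to convert from UTC+4).
Gita in UTC: 07:30-13:15, 14:55-18:25 (subtract 4h to convert from UTC+4).
Finn in UTC: 07:00-10:30, 16:05-17:50, 18:05-19:00 (add 4h to convert from UTC-4).
Keanu in UTC: 07:45-10:50, 14:05-19:00 (add 3h to convert from UTC-3).
Elena in UTC: 08:30-12:25, 15:50-19:00 (add 5h to convert from UTC-5).
Ben ∩ Chen: 07:00-10:35, 16:10-18:40.
Ben ∩ Chen ∩ Nadia: 08:30-10:35, 16:10-18:40.
Ben ∩ Chen ∩ Nadia ∩ Gita: 08:30-10:35, 16:10-18:25.
Ben ∩ Chen ∩ Nadia ∩ Gita ∩ Finn: 08:30-10:30, 16:10-17:50, 18:05-18:25.
Ben ∩ Chen ∩ Nadia ∩ Gita ∩ Finn ∩ Keanu: 08:30-10:30, 16:10-17:50, 18:05-18:25.
Ben ∩ Chen ∩ Nadia ∩ Gita ∩ Finn ∩ Keanu ∩ Elena: 08:30-10:30, 16:10-17:50, 18:05-18:25.
The longest is 08:30-10:30 at 120 minutes.

120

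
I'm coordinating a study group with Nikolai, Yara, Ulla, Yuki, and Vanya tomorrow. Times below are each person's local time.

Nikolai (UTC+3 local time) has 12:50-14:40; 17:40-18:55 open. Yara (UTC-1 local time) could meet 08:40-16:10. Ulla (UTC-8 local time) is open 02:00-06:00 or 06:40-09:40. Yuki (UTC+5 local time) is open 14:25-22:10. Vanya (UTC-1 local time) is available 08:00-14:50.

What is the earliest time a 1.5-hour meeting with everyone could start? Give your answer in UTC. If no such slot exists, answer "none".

Nikolai in UTC: 09:50-11:40, 14:40-15:55 (subtract 3h to convert from UTC+3).
Yara in UTC: 09:40-17:10 (add 1h to convert from UTC-1).
Ulla in UTC: 10:00-14:00, 14:40-17:40 (add 8h to convert from UTC-8).
Yuki in UTC: 09:25-17:10 (subtract 5h to convert from UTC+5).
Vanya in UTC: 09:00-15:50 (add 1h to convert from UTC-1).
Nikolai ∩ Yara: 09:50-11:40, 14:40-15:55.
Nikolai ∩ Yara ∩ Ulla: 10:00-11:40, 14:40-15:55.
Nikolai ∩ Yara ∩ Ulla ∩ Yuki: 10:00-11:40, 14:40-15:55.
Nikolai ∩ Yara ∩ Ulla ∩ Yuki ∩ Vanya: 10:00-11:40, 14:40-15:50.
Those are the intersection windows.
The first common window of at least 90 minutes is 10:00-11:40, so the earliest start is 10:00.

10:00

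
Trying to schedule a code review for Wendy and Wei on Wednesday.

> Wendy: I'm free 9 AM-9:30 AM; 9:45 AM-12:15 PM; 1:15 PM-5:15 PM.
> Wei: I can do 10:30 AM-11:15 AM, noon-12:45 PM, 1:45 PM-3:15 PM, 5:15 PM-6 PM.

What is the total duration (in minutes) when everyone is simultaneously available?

150

Wendy ∩ Wei: 10:30-11:15, 12:00-12:15, 13:45-15:15.
Summing the common windows: 45 + 15 + 90 = 150 minutes.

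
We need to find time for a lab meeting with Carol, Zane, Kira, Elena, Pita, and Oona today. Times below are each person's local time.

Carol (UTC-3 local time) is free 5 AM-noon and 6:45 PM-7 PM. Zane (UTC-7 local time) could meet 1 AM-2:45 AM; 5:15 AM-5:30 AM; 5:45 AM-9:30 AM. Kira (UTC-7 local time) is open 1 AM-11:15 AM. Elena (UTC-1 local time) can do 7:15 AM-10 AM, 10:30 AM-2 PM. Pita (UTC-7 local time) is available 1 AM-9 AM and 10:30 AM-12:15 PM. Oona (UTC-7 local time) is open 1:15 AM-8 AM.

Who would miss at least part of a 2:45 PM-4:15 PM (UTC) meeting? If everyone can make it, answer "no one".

Carol in UTC: 08:00-15:00, 21:45-22:00 (add 3h to convert from UTC-3).
Zane in UTC: 08:00-09:45, 12:15-12:30, 12:45-16:30 (add 7h to convert from UTC-7).
Kira in UTC: 08:00-18:15 (add 7h to convert from UTC-7).
Elena in UTC: 08:15-11:00, 11:30-15:00 (add 1h to convert from UTC-1).
Pita in UTC: 08:00-16:00, 17:30-19:15 (add 7h to convert from UTC-7).
Oona in UTC: 08:15-15:00 (add 7h to convert from UTC-7).
Carol: not fully free for 14:45-16:15. Zane: free for 14:45-16:15. Kira: free for 14:45-16:15. Elena: not fully free for 14:45-16:15. Pita: not fully free for 14:45-16:15. Oona: not fully free for 14:45-16:15.

Carol, Elena, Oona, Pita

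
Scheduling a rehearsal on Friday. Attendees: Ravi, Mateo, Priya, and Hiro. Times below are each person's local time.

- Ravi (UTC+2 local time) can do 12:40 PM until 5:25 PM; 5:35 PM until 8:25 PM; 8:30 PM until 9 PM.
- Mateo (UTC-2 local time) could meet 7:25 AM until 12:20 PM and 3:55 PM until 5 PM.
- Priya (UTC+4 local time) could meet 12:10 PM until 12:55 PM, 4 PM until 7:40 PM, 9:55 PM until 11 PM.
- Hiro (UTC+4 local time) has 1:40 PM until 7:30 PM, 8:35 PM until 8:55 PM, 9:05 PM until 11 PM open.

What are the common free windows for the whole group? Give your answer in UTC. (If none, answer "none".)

12:00-14:20, 17:55-18:25, 18:30-19:00

Ravi in UTC: 10:40-15:25, 15:35-18:25, 18:30-19:00 (subtract 2h to convert from UTC+2).
Mateo in UTC: 09:25-14:20, 17:55-19:00 (add 2h to convert from UTC-2).
Priya in UTC: 08:10-08:55, 12:00-15:40, 17:55-19:00 (subtract 4h to convert from UTC+4).
Hiro in UTC: 09:40-15:30, 16:35-16:55, 17:05-19:00 (subtract 4h to convert from UTC+4).
Ravi ∩ Mateo: 10:40-14:20, 17:55-18:25, 18:30-19:00.
Ravi ∩ Mateo ∩ Priya: 12:00-14:20, 17:55-18:25, 18:30-19:00.
Ravi ∩ Mateo ∩ Priya ∩ Hiro: 12:00-14:20, 17:55-18:25, 18:30-19:00.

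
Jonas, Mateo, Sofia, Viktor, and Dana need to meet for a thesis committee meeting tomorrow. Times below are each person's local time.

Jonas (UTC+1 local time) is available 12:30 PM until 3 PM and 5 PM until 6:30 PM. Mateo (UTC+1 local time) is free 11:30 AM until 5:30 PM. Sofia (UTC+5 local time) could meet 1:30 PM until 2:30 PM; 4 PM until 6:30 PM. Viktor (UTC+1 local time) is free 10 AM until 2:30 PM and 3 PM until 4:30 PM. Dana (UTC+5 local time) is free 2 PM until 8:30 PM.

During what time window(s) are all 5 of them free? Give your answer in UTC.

11:30-13:30

Jonas in UTC: 11:30-14:00, 16:00-17:30 (subtract 1h to convert from UTC+1).
Mateo in UTC: 10:30-16:30 (subtract 1h to convert from UTC+1).
Sofia in UTC: 08:30-09:30, 11:00-13:30 (subtract 5h to convert from UTC+5).
Viktor in UTC: 09:00-13:30, 14:00-15:30 (subtract 1h to convert from UTC+1).
Dana in UTC: 09:00-15:30 (subtract 5h to convert from UTC+5).
Jonas ∩ Mateo: 11:30-14:00, 16:00-16:30.
Jonas ∩ Mateo ∩ Sofia: 11:30-13:30.
Jonas ∩ Mateo ∩ Sofia ∩ Viktor: 11:30-13:30.
Jonas ∩ Mateo ∩ Sofia ∩ Viktor ∩ Dana: 11:30-13:30.
Those are the intersection windows.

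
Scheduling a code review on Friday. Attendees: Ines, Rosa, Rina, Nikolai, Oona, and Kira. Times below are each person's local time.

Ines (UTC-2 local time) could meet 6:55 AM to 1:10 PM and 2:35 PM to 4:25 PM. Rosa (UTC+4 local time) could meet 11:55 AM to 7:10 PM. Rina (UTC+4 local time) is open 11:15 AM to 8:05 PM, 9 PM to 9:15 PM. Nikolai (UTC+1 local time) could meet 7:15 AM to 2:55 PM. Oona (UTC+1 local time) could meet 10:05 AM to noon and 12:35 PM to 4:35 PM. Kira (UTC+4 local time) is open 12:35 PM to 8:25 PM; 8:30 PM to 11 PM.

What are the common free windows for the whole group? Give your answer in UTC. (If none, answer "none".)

09:05-11:00, 11:35-13:55

Ines in UTC: 08:55-15:10, 16:35-18:25 (add 2h to convert from UTC-2).
Rosa in UTC: 07:55-15:10 (subtract 4h to convert from UTC+4).
Rina in UTC: 07:15-16:05, 17:00-17:15 (subtract 4h to convert from UTC+4).
Nikolai in UTC: 06:15-13:55 (subtract 1h to convert from UTC+1).
Oona in UTC: 09:05-11:00, 11:35-15:35 (subtract 1h to convert from UTC+1).
Kira in UTC: 08:35-16:25, 16:30-19:00 (subtract 4h to convert from UTC+4).
Ines ∩ Rosa: 08:55-15:10.
Ines ∩ Rosa ∩ Rina: 08:55-15:10.
Ines ∩ Rosa ∩ Rina ∩ Nikolai: 08:55-13:55.
Ines ∩ Rosa ∩ Rina ∩ Nikolai ∩ Oona: 09:05-11:00, 11:35-13:55.
Ines ∩ Rosa ∩ Rina ∩ Nikolai ∩ Oona ∩ Kira: 09:05-11:00, 11:35-13:55.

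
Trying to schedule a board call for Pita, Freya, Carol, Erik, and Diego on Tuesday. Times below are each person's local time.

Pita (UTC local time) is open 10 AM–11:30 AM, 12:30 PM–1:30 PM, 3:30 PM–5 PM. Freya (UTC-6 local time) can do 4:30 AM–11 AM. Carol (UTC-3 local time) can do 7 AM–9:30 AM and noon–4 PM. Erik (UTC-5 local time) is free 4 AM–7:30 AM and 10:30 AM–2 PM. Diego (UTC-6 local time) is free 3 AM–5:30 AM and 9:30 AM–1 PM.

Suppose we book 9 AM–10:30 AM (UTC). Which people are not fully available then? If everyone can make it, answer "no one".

Pita in UTC: 10:00-11:30, 12:30-13:30, 15:30-17:00.
Freya in UTC: 10:30-17:00 (add 6h to convert from UTC-6).
Carol in UTC: 10:00-12:30, 15:00-19:00 (add 3h to convert from UTC-3).
Erik in UTC: 09:00-12:30, 15:30-19:00 (add 5h to convert from UTC-5).
Diego in UTC: 09:00-11:30, 15:30-19:00 (add 6h to convert from UTC-6).
Pita: not fully free for 09:00-10:30. Freya: not fully free for 09:00-10:30. Carol: not fully free for 09:00-10:30. Erik: free for 09:00-10:30. Diego: free for 09:00-10:30.

Carol, Freya, Pita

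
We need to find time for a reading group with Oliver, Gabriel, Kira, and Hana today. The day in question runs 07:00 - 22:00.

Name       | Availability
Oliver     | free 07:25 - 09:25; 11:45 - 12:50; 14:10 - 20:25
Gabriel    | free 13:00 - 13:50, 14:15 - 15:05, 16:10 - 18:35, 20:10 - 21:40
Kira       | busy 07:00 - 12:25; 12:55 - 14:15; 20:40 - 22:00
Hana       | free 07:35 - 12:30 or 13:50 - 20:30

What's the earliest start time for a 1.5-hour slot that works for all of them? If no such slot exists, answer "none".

Oliver free: 07:25-09:25, 11:45-12:50, 14:10-20:25.
Gabriel free: 13:00-13:50, 14:15-15:05, 16:10-18:35, 20:10-21:40.
Kira free: 12:25-12:55, 14:15-20:40 (invert busy blocks within the working day).
Hana free: 07:35-12:30, 13:50-20:30.
Oliver ∩ Gabriel: 14:15-15:05, 16:10-18:35, 20:10-20:25.
Oliver ∩ Gabriel ∩ Kira: 14:15-15:05, 16:10-18:35, 20:10-20:25.
Oliver ∩ Gabriel ∩ Kira ∩ Hana: 14:15-15:05, 16:10-18:35, 20:10-20:25.
Those are the intersection windows.
The first common window of at least 90 minutes is 16:10-18:35, so the earliest start is 16:10.

16:10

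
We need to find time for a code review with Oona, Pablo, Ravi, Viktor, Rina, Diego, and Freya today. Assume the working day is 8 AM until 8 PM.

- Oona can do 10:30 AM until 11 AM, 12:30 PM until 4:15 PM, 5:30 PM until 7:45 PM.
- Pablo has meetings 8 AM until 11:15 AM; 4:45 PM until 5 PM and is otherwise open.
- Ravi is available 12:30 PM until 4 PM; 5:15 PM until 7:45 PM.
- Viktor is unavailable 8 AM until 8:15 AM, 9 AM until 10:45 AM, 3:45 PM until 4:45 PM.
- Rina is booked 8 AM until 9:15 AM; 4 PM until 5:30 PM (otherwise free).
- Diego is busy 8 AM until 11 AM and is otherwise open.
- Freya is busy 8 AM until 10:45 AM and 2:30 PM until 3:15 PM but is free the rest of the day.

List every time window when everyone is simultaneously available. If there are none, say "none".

Oona free: 10:30-11:00, 12:30-16:15, 17:30-19:45.
Pablo free: 11:15-16:45, 17:00-20:00 (invert busy blocks within the working day).
Ravi free: 12:30-16:00, 17:15-19:45.
Viktor free: 08:15-09:00, 10:45-15:45, 16:45-20:00 (invert busy blocks within the working day).
Rina free: 09:15-16:00, 17:30-20:00 (invert busy blocks within the working day).
Diego free: 11:00-20:00 (invert busy blocks within the working day).
Freya free: 10:45-14:30, 15:15-20:00 (invert busy blocks within the working day).
Oona ∩ Pablo: 12:30-16:15, 17:30-19:45.
Oona ∩ Pablo ∩ Ravi: 12:30-16:00, 17:30-19:45.
Oona ∩ Pablo ∩ Ravi ∩ Viktor: 12:30-15:45, 17:30-19:45.
Oona ∩ Pablo ∩ Ravi ∩ Viktor ∩ Rina: 12:30-15:45, 17:30-19:45.
Oona ∩ Pablo ∩ Ravi ∩ Viktor ∩ Rina ∩ Diego: 12:30-15:45, 17:30-19:45.
Oona ∩ Pablo ∩ Ravi ∩ Viktor ∩ Rina ∩ Diego ∩ Freya: 12:30-14:30, 15:15-15:45, 17:30-19:45.

12:30-14:30, 15:15-15:45, 17:30-19:45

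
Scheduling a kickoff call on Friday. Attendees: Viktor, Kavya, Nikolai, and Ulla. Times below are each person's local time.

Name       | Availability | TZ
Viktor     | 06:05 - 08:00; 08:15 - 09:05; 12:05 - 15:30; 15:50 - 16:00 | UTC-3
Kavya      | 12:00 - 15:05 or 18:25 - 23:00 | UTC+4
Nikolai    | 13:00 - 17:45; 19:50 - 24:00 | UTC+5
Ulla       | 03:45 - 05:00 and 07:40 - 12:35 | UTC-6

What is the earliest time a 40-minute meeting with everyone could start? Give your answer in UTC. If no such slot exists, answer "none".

Viktor in UTC: 09:05-11:00, 11:15-12:05, 15:05-18:30, 18:50-19:00 (add 3h to convert from UTC-3).
Kavya in UTC: 08:00-11:05, 14:25-19:00 (subtract 4h to convert from UTC+4).
Nikolai in UTC: 08:00-12:45, 14:50-19:00 (subtract 5h to convert from UTC+5).
Ulla in UTC: 09:45-11:00, 13:40-18:35 (add 6h to convert from UTC-6).
Viktor ∩ Kavya: 09:05-11:00, 15:05-18:30, 18:50-19:00.
Viktor ∩ Kavya ∩ Nikolai: 09:05-11:00, 15:05-18:30, 18:50-19:00.
Viktor ∩ Kavya ∩ Nikolai ∩ Ulla: 09:45-11:00, 15:05-18:30.
So the common availability across everyone is 09:45-11:00, 15:05-18:30.
The first common window of at least 40 minutes is 09:45-11:00, so the earliest start is 09:45.

09:45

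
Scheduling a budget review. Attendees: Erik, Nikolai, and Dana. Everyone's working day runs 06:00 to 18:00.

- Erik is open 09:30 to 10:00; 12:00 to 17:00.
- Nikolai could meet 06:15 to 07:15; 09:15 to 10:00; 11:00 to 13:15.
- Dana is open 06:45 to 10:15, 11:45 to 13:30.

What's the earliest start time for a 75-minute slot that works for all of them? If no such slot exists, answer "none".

Erik ∩ Nikolai: 09:30-10:00, 12:00-13:15.
Erik ∩ Nikolai ∩ Dana: 09:30-10:00, 12:00-13:15.
Those are the intersection windows.
The first common window of at least 75 minutes is 12:00-13:15, so the earliest start is 12:00.

12:00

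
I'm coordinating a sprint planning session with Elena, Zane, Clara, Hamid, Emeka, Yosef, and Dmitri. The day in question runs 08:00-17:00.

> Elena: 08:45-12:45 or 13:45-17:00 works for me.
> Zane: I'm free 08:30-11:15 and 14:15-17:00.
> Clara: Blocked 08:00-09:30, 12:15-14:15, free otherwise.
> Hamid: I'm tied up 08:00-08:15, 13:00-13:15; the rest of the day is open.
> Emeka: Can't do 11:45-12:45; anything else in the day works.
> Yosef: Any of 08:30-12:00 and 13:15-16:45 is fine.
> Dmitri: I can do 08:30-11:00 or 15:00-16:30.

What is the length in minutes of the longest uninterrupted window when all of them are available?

90

Elena free: 08:45-12:45, 13:45-17:00.
Zane free: 08:30-11:15, 14:15-17:00.
Clara free: 09:30-12:15, 14:15-17:00 (invert busy blocks within the working day).
Hamid free: 08:15-13:00, 13:15-17:00 (invert busy blocks within the working day).
Emeka free: 08:00-11:45, 12:45-17:00 (invert busy blocks within the working day).
Yosef free: 08:30-12:00, 13:15-16:45.
Dmitri free: 08:30-11:00, 15:00-16:30.
Elena ∩ Zane: 08:45-11:15, 14:15-17:00.
Elena ∩ Zane ∩ Clara: 09:30-11:15, 14:15-17:00.
Elena ∩ Zane ∩ Clara ∩ Hamid: 09:30-11:15, 14:15-17:00.
Elena ∩ Zane ∩ Clara ∩ Hamid ∩ Emeka: 09:30-11:15, 14:15-17:00.
Elena ∩ Zane ∩ Clara ∩ Hamid ∩ Emeka ∩ Yosef: 09:30-11:15, 14:15-16:45.
Elena ∩ Zane ∩ Clara ∩ Hamid ∩ Emeka ∩ Yosef ∩ Dmitri: 09:30-11:00, 15:00-16:30.
Those are the intersection windows.
The longest is 09:30-11:00 at 90 minutes.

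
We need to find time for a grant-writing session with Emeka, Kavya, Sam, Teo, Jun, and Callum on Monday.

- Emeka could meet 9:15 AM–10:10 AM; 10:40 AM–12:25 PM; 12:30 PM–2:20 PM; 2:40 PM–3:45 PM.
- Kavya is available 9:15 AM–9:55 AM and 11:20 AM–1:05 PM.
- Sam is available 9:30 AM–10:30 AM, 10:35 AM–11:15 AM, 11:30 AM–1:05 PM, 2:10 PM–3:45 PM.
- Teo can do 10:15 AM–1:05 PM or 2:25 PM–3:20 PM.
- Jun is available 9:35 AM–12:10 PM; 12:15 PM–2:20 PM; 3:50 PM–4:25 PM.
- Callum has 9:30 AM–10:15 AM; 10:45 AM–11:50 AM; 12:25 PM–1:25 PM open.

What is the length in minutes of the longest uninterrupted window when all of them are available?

Emeka ∩ Kavya: 09:15-09:55, 11:20-12:25, 12:30-13:05.
Emeka ∩ Kavya ∩ Sam: 09:30-09:55, 11:30-12:25, 12:30-13:05.
Emeka ∩ Kavya ∩ Sam ∩ Teo: 11:30-12:25, 12:30-13:05.
Emeka ∩ Kavya ∩ Sam ∩ Teo ∩ Jun: 11:30-12:10, 12:15-12:25, 12:30-13:05.
Emeka ∩ Kavya ∩ Sam ∩ Teo ∩ Jun ∩ Callum: 11:30-11:50, 12:30-13:05.
The longest is 12:30-13:05 at 35 minutes.

35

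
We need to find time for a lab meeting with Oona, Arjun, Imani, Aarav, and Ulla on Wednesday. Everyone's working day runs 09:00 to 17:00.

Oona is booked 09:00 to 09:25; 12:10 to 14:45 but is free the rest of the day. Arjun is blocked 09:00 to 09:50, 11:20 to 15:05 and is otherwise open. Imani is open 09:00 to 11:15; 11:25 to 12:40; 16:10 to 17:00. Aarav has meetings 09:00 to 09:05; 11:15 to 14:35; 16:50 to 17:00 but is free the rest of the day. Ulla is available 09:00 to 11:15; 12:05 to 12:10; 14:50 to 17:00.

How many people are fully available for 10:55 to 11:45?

Oona free: 09:25-12:10, 14:45-17:00 (invert busy blocks within the working day).
Arjun free: 09:50-11:20, 15:05-17:00 (invert busy blocks within the working day).
Imani free: 09:00-11:15, 11:25-12:40, 16:10-17:00.
Aarav free: 09:05-11:15, 14:35-16:50 (invert busy blocks within the working day).
Ulla free: 09:00-11:15, 12:05-12:10, 14:50-17:00.
Oona can make the full 10:55-11:45 slot — that's 1.

1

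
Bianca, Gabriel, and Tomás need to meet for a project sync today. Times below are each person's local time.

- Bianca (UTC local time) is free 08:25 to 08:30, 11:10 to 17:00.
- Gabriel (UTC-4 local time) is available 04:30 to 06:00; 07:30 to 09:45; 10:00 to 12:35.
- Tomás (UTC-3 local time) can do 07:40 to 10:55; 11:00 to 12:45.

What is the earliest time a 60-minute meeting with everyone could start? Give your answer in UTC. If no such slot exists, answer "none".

11:30

Bianca in UTC: 08:25-08:30, 11:10-17:00.
Gabriel in UTC: 08:30-10:00, 11:30-13:45, 14:00-16:35 (add 4h to convert from UTC-4).
Tomás in UTC: 10:40-13:55, 14:00-15:45 (add 3h to convert from UTC-3).
Bianca ∩ Gabriel: 11:30-13:45, 14:00-16:35.
Bianca ∩ Gabriel ∩ Tomás: 11:30-13:45, 14:00-15:45.
The first common window of at least 60 minutes is 11:30-13:45, so the earliest start is 11:30.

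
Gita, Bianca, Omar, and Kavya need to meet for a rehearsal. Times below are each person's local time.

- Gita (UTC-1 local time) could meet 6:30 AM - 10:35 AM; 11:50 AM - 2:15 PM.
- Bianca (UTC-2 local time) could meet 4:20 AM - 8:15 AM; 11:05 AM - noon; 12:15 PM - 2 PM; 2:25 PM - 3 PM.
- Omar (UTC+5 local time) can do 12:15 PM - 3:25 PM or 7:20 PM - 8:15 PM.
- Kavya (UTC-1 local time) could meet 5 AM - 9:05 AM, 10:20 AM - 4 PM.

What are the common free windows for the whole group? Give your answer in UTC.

Gita in UTC: 07:30-11:35, 12:50-15:15 (add 1h to convert from UTC-1).
Bianca in UTC: 06:20-10:15, 13:05-14:00, 14:15-16:00, 16:25-17:00 (add 2h to convert from UTC-2).
Omar in UTC: 07:15-10:25, 14:20-15:15 (subtract 5h to convert from UTC+5).
Kavya in UTC: 06:00-10:05, 11:20-17:00 (add 1h to convert from UTC-1).
Gita ∩ Bianca: 07:30-10:15, 13:05-14:00, 14:15-15:15.
Gita ∩ Bianca ∩ Omar: 07:30-10:15, 14:20-15:15.
Gita ∩ Bianca ∩ Omar ∩ Kavya: 07:30-10:05, 14:20-15:15.

07:30-10:05, 14:20-15:15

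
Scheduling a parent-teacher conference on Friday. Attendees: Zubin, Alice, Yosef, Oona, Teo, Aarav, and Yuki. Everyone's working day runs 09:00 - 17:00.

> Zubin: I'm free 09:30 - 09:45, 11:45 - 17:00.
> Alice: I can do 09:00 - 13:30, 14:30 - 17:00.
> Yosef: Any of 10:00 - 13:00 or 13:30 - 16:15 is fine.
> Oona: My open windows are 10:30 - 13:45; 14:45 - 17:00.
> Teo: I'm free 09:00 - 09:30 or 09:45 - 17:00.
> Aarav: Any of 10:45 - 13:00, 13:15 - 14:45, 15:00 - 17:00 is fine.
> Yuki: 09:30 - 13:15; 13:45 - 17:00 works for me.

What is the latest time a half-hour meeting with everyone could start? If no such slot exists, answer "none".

Zubin ∩ Alice: 09:30-09:45, 11:45-13:30, 14:30-17:00.
Zubin ∩ Alice ∩ Yosef: 11:45-13:00, 14:30-16:15.
Zubin ∩ Alice ∩ Yosef ∩ Oona: 11:45-13:00, 14:45-16:15.
Zubin ∩ Alice ∩ Yosef ∩ Oona ∩ Teo: 11:45-13:00, 14:45-16:15.
Zubin ∩ Alice ∩ Yosef ∩ Oona ∩ Teo ∩ Aarav: 11:45-13:00, 15:00-16:15.
Zubin ∩ Alice ∩ Yosef ∩ Oona ∩ Teo ∩ Aarav ∩ Yuki: 11:45-13:00, 15:00-16:15.
The last common window of at least 30 minutes is 15:00-16:15; a 30-minute meeting can start as late as 15:45 and still end by 16:15.

15:45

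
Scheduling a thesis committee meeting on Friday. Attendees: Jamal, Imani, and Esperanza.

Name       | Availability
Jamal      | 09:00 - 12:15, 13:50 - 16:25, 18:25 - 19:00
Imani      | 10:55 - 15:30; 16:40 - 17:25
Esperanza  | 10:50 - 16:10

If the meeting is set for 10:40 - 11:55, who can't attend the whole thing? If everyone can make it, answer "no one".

Esperanza, Imani

Jamal: free for 10:40-11:55. Imani: not fully free for 10:40-11:55. Esperanza: not fully free for 10:40-11:55.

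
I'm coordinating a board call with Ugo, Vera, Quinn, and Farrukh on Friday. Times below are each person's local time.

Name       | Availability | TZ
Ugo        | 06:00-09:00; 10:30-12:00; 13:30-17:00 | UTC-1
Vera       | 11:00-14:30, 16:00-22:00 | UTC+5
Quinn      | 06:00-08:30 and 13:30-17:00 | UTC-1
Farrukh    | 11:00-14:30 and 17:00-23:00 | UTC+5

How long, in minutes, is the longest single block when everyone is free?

Ugo in UTC: 07:00-10:00, 11:30-13:00, 14:30-18:00 (add 1h to convert from UTC-1).
Vera in UTC: 06:00-09:30, 11:00-17:00 (subtract 5h to convert from UTC+5).
Quinn in UTC: 07:00-09:30, 14:30-18:00 (add 1h to convert from UTC-1).
Farrukh in UTC: 06:00-09:30, 12:00-18:00 (subtract 5h to convert from UTC+5).
Ugo ∩ Vera: 07:00-09:30, 11:30-13:00, 14:30-17:00.
Ugo ∩ Vera ∩ Quinn: 07:00-09:30, 14:30-17:00.
Ugo ∩ Vera ∩ Quinn ∩ Farrukh: 07:00-09:30, 14:30-17:00.
Those are the intersection windows.
The longest is 07:00-09:30 at 150 minutes.

150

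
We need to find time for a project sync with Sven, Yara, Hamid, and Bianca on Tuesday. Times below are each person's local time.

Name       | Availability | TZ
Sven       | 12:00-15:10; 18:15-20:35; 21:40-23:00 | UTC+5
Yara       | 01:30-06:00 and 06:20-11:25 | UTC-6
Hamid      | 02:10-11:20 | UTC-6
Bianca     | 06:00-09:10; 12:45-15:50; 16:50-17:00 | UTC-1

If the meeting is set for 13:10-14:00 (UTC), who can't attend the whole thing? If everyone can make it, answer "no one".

Bianca, Sven

Sven in UTC: 07:00-10:10, 13:15-15:35, 16:40-18:00 (subtract 5h to convert from UTC+5).
Yara in UTC: 07:30-12:00, 12:20-17:25 (add 6h to convert from UTC-6).
Hamid in UTC: 08:10-17:20 (add 6h to convert from UTC-6).
Bianca in UTC: 07:00-10:10, 13:45-16:50, 17:50-18:00 (add 1h to convert from UTC-1).
Sven: not fully free for 13:10-14:00. Yara: free for 13:10-14:00. Hamid: free for 13:10-14:00. Bianca: not fully free for 13:10-14:00.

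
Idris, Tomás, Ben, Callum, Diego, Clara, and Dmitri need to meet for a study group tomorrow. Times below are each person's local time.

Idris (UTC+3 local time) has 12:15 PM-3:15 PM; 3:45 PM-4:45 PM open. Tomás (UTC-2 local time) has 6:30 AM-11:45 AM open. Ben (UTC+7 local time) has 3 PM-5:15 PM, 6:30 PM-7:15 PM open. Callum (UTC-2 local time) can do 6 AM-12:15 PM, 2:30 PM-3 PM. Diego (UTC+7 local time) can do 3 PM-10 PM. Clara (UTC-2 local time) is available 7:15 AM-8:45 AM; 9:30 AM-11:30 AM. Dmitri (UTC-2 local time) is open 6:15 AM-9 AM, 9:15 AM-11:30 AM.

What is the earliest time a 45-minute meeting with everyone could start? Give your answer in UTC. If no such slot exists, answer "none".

Idris in UTC: 09:15-12:15, 12:45-13:45 (subtract 3h to convert from UTC+3).
Tomás in UTC: 08:30-13:45 (add 2h to convert from UTC-2).
Ben in UTC: 08:00-10:15, 11:30-12:15 (subtract 7h to convert from UTC+7).
Callum in UTC: 08:00-14:15, 16:30-17:00 (add 2h to convert from UTC-2).
Diego in UTC: 08:00-15:00 (subtract 7h to convert from UTC+7).
Clara in UTC: 09:15-10:45, 11:30-13:30 (add 2h to convert from UTC-2).
Dmitri in UTC: 08:15-11:00, 11:15-13:30 (add 2h to convert from UTC-2).
Idris ∩ Tomás: 09:15-12:15, 12:45-13:45.
Idris ∩ Tomás ∩ Ben: 09:15-10:15, 11:30-12:15.
Idris ∩ Tomás ∩ Ben ∩ Callum: 09:15-10:15, 11:30-12:15.
Idris ∩ Tomás ∩ Ben ∩ Callum ∩ Diego: 09:15-10:15, 11:30-12:15.
Idris ∩ Tomás ∩ Ben ∩ Callum ∩ Diego ∩ Clara: 09:15-10:15, 11:30-12:15.
Idris ∩ Tomás ∩ Ben ∩ Callum ∩ Diego ∩ Clara ∩ Dmitri: 09:15-10:15, 11:30-12:15.
Those are the intersection windows.
The first common window of at least 45 minutes is 09:15-10:15, so the earliest start is 09:15.

09:15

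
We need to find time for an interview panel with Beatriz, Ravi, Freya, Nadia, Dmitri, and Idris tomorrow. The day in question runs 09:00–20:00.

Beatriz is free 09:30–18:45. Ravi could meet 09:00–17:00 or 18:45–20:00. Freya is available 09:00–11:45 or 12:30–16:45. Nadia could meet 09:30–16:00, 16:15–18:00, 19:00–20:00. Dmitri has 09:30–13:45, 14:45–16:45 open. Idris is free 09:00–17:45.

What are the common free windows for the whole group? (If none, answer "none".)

09:30-11:45, 12:30-13:45, 14:45-16:00, 16:15-16:45

Beatriz ∩ Ravi: 09:30-17:00.
Beatriz ∩ Ravi ∩ Freya: 09:30-11:45, 12:30-16:45.
Beatriz ∩ Ravi ∩ Freya ∩ Nadia: 09:30-11:45, 12:30-16:00, 16:15-16:45.
Beatriz ∩ Ravi ∩ Freya ∩ Nadia ∩ Dmitri: 09:30-11:45, 12:30-13:45, 14:45-16:00, 16:15-16:45.
Beatriz ∩ Ravi ∩ Freya ∩ Nadia ∩ Dmitri ∩ Idris: 09:30-11:45, 12:30-13:45, 14:45-16:00, 16:15-16:45.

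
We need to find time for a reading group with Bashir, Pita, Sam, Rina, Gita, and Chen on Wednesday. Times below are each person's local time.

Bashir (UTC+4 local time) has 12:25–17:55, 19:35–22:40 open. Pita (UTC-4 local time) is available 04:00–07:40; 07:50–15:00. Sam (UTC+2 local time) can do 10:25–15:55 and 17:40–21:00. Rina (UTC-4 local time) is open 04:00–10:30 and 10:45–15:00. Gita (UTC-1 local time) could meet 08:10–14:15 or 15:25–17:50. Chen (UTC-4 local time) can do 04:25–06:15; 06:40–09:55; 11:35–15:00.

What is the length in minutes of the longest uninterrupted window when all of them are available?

135

Bashir in UTC: 08:25-13:55, 15:35-18:40 (subtract 4h to convert from UTC+4).
Pita in UTC: 08:00-11:40, 11:50-19:00 (add 4h to convert from UTC-4).
Sam in UTC: 08:25-13:55, 15:40-19:00 (subtract 2h to convert from UTC+2).
Rina in UTC: 08:00-14:30, 14:45-19:00 (add 4h to convert from UTC-4).
Gita in UTC: 09:10-15:15, 16:25-18:50 (add 1h to convert from UTC-1).
Chen in UTC: 08:25-10:15, 10:40-13:55, 15:35-19:00 (add 4h to convert from UTC-4).
Bashir ∩ Pita: 08:25-11:40, 11:50-13:55, 15:35-18:40.
Bashir ∩ Pita ∩ Sam: 08:25-11:40, 11:50-13:55, 15:40-18:40.
Bashir ∩ Pita ∩ Sam ∩ Rina: 08:25-11:40, 11:50-13:55, 15:40-18:40.
Bashir ∩ Pita ∩ Sam ∩ Rina ∩ Gita: 09:10-11:40, 11:50-13:55, 16:25-18:40.
Bashir ∩ Pita ∩ Sam ∩ Rina ∩ Gita ∩ Chen: 09:10-10:15, 10:40-11:40, 11:50-13:55, 16:25-18:40.
The longest is 16:25-18:40 at 135 minutes.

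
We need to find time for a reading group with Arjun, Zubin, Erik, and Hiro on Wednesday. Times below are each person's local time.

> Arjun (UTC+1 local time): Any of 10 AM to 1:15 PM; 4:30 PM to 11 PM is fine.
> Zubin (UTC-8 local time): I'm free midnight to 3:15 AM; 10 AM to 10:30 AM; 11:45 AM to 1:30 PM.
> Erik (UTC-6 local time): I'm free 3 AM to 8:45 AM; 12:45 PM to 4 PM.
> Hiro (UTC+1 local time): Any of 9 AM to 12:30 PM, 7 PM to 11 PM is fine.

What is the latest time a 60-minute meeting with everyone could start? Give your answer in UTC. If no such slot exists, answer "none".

20:30

Arjun in UTC: 09:00-12:15, 15:30-22:00 (subtract 1h to convert from UTC+1).
Zubin in UTC: 08:00-11:15, 18:00-18:30, 19:45-21:30 (add 8h to convert from UTC-8).
Erik in UTC: 09:00-14:45, 18:45-22:00 (add 6h to convert from UTC-6).
Hiro in UTC: 08:00-11:30, 18:00-22:00 (subtract 1h to convert from UTC+1).
Arjun ∩ Zubin: 09:00-11:15, 18:00-18:30, 19:45-21:30.
Arjun ∩ Zubin ∩ Erik: 09:00-11:15, 19:45-21:30.
Arjun ∩ Zubin ∩ Erik ∩ Hiro: 09:00-11:15, 19:45-21:30.
The last common window of at least 60 minutes is 19:45-21:30; a 60-minute meeting can start as late as 20:30 and still end by 21:30.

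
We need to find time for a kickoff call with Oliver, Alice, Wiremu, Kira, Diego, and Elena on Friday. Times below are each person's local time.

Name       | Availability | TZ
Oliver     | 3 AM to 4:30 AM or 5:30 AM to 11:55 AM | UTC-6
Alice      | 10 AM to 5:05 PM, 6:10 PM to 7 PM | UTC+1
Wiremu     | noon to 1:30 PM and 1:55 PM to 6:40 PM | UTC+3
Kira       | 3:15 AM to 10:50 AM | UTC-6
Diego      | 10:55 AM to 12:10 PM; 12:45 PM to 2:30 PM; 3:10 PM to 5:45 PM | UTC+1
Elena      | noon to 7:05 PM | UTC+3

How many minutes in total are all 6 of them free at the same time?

230

Oliver in UTC: 09:00-10:30, 11:30-17:55 (add 6h to convert from UTC-6).
Alice in UTC: 09:00-16:05, 17:10-18:00 (subtract 1h to convert from UTC+1).
Wiremu in UTC: 09:00-10:30, 10:55-15:40 (subtract 3h to convert from UTC+3).
Kira in UTC: 09:15-16:50 (add 6h to convert from UTC-6).
Diego in UTC: 09:55-11:10, 11:45-13:30, 14:10-16:45 (subtract 1h to convert from UTC+1).
Elena in UTC: 09:00-16:05 (subtract 3h to convert from UTC+3).
Oliver ∩ Alice: 09:00-10:30, 11:30-16:05, 17:10-17:55.
Oliver ∩ Alice ∩ Wiremu: 09:00-10:30, 11:30-15:40.
Oliver ∩ Alice ∩ Wiremu ∩ Kira: 09:15-10:30, 11:30-15:40.
Oliver ∩ Alice ∩ Wiremu ∩ Kira ∩ Diego: 09:55-10:30, 11:45-13:30, 14:10-15:40.
Oliver ∩ Alice ∩ Wiremu ∩ Kira ∩ Diego ∩ Elena: 09:55-10:30, 11:45-13:30, 14:10-15:40.
Summing the common windows: 35 + 105 + 90 = 230 minutes.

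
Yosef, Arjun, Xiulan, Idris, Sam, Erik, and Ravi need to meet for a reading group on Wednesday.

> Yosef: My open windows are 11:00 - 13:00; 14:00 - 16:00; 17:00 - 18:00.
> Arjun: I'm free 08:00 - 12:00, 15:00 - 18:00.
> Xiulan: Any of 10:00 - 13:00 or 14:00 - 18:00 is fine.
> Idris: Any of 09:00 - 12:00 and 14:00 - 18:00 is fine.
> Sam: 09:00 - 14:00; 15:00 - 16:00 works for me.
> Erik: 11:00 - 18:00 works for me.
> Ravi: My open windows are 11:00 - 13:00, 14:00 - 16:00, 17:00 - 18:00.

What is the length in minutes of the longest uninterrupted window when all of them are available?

Yosef ∩ Arjun: 11:00-12:00, 15:00-16:00, 17:00-18:00.
Yosef ∩ Arjun ∩ Xiulan: 11:00-12:00, 15:00-16:00, 17:00-18:00.
Yosef ∩ Arjun ∩ Xiulan ∩ Idris: 11:00-12:00, 15:00-16:00, 17:00-18:00.
Yosef ∩ Arjun ∩ Xiulan ∩ Idris ∩ Sam: 11:00-12:00, 15:00-16:00.
Yosef ∩ Arjun ∩ Xiulan ∩ Idris ∩ Sam ∩ Erik: 11:00-12:00, 15:00-16:00.
Yosef ∩ Arjun ∩ Xiulan ∩ Idris ∩ Sam ∩ Erik ∩ Ravi: 11:00-12:00, 15:00-16:00.
The longest is 11:00-12:00 at 60 minutes.

60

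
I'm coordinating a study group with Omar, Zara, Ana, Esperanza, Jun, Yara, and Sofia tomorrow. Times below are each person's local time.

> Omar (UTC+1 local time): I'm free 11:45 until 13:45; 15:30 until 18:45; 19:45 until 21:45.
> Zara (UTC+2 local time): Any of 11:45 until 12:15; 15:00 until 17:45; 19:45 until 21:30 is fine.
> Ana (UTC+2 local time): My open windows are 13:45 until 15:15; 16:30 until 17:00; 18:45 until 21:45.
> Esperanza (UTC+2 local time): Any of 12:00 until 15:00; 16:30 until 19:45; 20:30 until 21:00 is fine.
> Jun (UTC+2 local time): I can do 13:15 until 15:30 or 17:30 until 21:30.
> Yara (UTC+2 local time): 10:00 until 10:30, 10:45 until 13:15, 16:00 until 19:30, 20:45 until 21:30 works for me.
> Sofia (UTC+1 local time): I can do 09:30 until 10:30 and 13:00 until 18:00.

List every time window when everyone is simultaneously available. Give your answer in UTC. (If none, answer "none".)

Omar in UTC: 10:45-12:45, 14:30-17:45, 18:45-20:45 (subtract 1h to convert from UTC+1).
Zara in UTC: 09:45-10:15, 13:00-15:45, 17:45-19:30 (subtract 2h to convert from UTC+2).
Ana in UTC: 11:45-13:15, 14:30-15:00, 16:45-19:45 (subtract 2h to convert from UTC+2).
Esperanza in UTC: 10:00-13:00, 14:30-17:45, 18:30-19:00 (subtract 2h to convert from UTC+2).
Jun in UTC: 11:15-13:30, 15:30-19:30 (subtract 2h to convert from UTC+2).
Yara in UTC: 08:00-08:30, 08:45-11:15, 14:00-17:30, 18:45-19:30 (subtract 2h to convert from UTC+2).
Sofia in UTC: 08:30-09:30, 12:00-17:00 (subtract 1h to convert from UTC+1).
Omar ∩ Zara: 14:30-15:45, 18:45-19:30.
Omar ∩ Zara ∩ Ana: 14:30-15:00, 18:45-19:30.
Omar ∩ Zara ∩ Ana ∩ Esperanza: 14:30-15:00, 18:45-19:00.
Omar ∩ Zara ∩ Ana ∩ Esperanza ∩ Jun: 18:45-19:00.
Omar ∩ Zara ∩ Ana ∩ Esperanza ∩ Jun ∩ Yara: 18:45-19:00.
Omar ∩ Zara ∩ Ana ∩ Esperanza ∩ Jun ∩ Yara ∩ Sofia: ∅.
There is no time when everyone is free.

none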